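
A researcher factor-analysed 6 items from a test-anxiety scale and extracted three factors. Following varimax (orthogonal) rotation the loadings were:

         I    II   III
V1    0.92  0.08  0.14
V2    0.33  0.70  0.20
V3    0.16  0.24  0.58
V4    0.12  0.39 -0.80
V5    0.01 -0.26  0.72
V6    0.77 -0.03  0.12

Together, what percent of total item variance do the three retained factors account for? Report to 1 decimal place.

65.5%

SS loadings by factor: 1.5883, 0.7746, 1.5688; total = 3.9317.
Total variance with 6 standardized items is 6, so the solution explains 3.9317/6 = 0.6553 = 65.53%.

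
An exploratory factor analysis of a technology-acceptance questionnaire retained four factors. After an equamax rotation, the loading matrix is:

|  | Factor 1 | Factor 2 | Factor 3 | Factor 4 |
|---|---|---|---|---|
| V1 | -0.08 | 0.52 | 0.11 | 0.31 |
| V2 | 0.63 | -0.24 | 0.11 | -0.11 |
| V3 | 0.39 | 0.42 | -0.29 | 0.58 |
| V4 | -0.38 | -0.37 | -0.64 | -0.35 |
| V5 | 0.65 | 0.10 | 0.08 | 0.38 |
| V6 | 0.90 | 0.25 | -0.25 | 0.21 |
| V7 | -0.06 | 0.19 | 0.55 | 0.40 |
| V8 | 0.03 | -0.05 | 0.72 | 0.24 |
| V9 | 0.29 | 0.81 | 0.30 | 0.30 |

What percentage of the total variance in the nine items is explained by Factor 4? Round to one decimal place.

11.8%

SS loadings for Factor 4 = 0.31² + (-0.11)² + 0.58² + (-0.35)² + 0.38² + 0.21² + 0.40² + 0.24² + 0.30² = 1.0632
With 9 standardized items, total variance = 9. Proportion = 1.0632/9 = 0.1181 → 11.81%.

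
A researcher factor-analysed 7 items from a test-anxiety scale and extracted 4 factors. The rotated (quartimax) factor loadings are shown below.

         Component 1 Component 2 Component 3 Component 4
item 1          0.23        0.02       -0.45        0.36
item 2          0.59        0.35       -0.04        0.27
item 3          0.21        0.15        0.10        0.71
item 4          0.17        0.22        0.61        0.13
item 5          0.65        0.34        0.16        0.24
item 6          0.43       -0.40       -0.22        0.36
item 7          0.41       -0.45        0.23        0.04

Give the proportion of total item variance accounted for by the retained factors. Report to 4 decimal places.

Communalities: 0.3854, 0.5451, 0.5807, 0.4663, 0.6213, 0.5229, 0.4251; Σh² = 3.5468.
Total variance with 7 standardized items is 7, so the solution explains 3.5468/7 = 0.5067.

0.5067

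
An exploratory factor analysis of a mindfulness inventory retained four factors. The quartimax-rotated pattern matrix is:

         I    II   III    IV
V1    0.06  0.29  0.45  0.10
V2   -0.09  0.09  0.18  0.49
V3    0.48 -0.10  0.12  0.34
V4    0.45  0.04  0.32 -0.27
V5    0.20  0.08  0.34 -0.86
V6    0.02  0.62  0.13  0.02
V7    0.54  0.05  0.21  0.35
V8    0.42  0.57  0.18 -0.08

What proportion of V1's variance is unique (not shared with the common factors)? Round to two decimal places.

0.70

h² = 0.06² + 0.29² + 0.45² + 0.10² = 0.0036 + 0.0841 + 0.2025 + 0.0100 = 0.3002
Uniqueness u² = 1 − h² = 1 − 0.3002 = 0.6998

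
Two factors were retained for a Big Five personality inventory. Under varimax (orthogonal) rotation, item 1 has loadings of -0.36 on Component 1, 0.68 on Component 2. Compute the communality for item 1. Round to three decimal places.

h² = (-0.36)² + 0.68² = 0.1296 + 0.4624 = 0.5920

0.592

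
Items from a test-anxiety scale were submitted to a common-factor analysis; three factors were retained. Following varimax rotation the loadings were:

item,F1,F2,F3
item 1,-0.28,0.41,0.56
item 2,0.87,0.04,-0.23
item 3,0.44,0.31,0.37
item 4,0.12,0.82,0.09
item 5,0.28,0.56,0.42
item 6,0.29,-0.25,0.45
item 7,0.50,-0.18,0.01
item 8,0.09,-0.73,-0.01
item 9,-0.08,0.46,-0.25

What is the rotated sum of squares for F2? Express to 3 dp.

SS loadings for F2 = 0.41² + 0.04² + 0.31² + 0.82² + 0.56² + (-0.25)² + (-0.18)² + (-0.73)² + 0.46² = 0.1681 + 0.0016 + 0.0961 + 0.6724 + 0.3136 + 0.0625 + 0.0324 + 0.5329 + 0.2116 = 2.0912

2.091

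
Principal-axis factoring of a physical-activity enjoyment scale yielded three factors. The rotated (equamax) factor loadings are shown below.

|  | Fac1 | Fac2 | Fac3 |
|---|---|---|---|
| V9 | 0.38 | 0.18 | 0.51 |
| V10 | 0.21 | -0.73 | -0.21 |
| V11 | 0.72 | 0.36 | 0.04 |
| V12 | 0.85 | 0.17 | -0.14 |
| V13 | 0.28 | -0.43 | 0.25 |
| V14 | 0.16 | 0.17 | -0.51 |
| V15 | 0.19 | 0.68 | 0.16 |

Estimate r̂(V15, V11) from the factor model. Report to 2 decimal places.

0.39

r̂ = Σ λ_i·λ_j across factors = (0.19)(0.72) + (0.68)(0.36) + (0.16)(0.04)
  = +0.1368 +0.2448 +0.0064 = 0.3880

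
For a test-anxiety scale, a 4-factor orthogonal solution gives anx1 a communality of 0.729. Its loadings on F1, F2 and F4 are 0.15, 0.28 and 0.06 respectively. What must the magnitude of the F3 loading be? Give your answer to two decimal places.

0.79

Under orthogonal rotation h² = Σλ², so λ_F3² = h² − (0.1045) = 0.729 − 0.1045 = 0.6245.
|λ| = √0.6245 = 0.7903.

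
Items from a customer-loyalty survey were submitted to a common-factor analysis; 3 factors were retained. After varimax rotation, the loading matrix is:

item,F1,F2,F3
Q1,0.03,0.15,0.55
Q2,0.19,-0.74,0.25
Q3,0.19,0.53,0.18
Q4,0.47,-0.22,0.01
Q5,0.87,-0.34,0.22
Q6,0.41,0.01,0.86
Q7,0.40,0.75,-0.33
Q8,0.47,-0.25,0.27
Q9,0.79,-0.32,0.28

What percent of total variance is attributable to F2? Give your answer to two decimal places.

SS loadings for F2 = 0.15² + (-0.74)² + 0.53² + (-0.22)² + (-0.34)² + 0.01² + 0.75² + (-0.25)² + (-0.32)² = 1.7425
With 9 standardized items, total variance = 9. Proportion = 1.7425/9 = 0.1936 → 19.36%.

19.36%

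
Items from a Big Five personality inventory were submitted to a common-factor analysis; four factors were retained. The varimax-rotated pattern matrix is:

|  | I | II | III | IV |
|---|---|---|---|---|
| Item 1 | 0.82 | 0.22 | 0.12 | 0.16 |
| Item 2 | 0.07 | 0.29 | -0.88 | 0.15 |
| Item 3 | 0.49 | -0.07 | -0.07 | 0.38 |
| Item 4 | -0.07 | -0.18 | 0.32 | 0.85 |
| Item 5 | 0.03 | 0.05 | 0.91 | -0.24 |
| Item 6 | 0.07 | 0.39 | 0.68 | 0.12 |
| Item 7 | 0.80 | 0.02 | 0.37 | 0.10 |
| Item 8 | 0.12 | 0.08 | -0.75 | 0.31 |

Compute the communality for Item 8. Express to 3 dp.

0.679

h² = 0.12² + 0.08² + (-0.75)² + 0.31² = 0.0144 + 0.0064 + 0.5625 + 0.0961 = 0.6794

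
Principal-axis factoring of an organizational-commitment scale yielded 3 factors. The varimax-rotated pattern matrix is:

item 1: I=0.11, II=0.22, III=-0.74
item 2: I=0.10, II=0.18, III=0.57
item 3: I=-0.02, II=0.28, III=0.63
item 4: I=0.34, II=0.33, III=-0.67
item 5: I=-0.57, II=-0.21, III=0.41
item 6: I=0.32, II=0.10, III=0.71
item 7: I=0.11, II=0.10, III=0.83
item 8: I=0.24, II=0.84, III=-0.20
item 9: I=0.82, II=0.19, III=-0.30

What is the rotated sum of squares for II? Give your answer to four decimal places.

SS loadings for II = 0.22² + 0.18² + 0.28² + 0.33² + (-0.21)² + 0.10² + 0.10² + 0.84² + 0.19² = 0.0484 + 0.0324 + 0.0784 + 0.1089 + 0.0441 + 0.0100 + 0.0100 + 0.7056 + 0.0361 = 1.0739

1.0739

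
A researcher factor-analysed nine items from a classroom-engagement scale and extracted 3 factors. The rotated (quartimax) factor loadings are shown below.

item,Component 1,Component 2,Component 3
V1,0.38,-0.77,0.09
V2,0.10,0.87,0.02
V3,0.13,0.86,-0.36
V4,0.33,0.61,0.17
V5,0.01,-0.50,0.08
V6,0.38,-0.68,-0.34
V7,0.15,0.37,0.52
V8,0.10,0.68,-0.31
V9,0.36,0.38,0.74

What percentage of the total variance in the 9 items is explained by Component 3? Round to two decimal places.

13.37%

SS loadings for Component 3 = 0.09² + 0.02² + (-0.36)² + 0.17² + 0.08² + (-0.34)² + 0.52² + (-0.31)² + 0.74² = 1.2031
With 9 standardized items, total variance = 9. Proportion = 1.2031/9 = 0.1337 → 13.37%.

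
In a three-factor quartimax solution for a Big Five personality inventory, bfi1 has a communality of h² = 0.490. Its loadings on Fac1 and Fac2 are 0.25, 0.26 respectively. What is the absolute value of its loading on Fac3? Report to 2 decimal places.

0.60

Under orthogonal rotation h² = Σλ², so λ_Fac3² = h² − (0.1301) = 0.490 − 0.1301 = 0.3599.
|λ| = √0.3599 = 0.5999.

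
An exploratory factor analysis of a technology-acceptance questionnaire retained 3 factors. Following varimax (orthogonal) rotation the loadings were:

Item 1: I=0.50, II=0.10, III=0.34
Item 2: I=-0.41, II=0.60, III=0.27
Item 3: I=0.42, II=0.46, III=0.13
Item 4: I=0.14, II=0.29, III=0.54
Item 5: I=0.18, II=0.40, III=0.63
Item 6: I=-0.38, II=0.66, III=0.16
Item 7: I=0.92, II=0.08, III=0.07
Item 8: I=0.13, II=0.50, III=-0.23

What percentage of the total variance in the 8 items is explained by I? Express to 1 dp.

SS loadings for I = 0.50² + (-0.41)² + 0.42² + 0.14² + 0.18² + (-0.38)² + 0.92² + 0.13² = 1.6542
With 8 standardized items, total variance = 8. Proportion = 1.6542/8 = 0.2068 → 20.68%.

20.7%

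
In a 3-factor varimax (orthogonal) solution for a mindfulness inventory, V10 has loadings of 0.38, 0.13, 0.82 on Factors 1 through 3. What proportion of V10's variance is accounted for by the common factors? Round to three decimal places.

h² = 0.38² + 0.13² + 0.82² = 0.1444 + 0.0169 + 0.6724 = 0.8337

0.834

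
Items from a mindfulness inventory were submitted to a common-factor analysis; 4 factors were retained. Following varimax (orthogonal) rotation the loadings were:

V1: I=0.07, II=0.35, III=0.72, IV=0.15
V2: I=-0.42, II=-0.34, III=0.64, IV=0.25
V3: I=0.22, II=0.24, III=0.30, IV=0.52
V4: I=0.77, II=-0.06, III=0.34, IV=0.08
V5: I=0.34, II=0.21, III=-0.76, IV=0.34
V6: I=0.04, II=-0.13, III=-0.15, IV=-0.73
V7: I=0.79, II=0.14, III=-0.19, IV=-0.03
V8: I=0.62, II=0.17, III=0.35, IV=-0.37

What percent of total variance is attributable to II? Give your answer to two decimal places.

SS loadings for II = 0.35² + (-0.34)² + 0.24² + (-0.06)² + 0.21² + (-0.13)² + 0.14² + 0.17² = 0.4088
With 8 standardized items, total variance = 8. Proportion = 0.4088/8 = 0.0511 → 5.11%.

5.11%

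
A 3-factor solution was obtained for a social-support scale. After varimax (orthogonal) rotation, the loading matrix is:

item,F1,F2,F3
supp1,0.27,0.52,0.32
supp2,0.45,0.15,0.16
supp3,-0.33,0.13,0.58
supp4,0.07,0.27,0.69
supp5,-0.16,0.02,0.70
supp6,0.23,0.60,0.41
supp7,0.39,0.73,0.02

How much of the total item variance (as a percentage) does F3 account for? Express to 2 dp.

SS loadings for F3 = 0.32² + 0.16² + 0.58² + 0.69² + 0.70² + 0.41² + 0.02² = 1.5990
With 7 standardized items, total variance = 7. Proportion = 1.5990/7 = 0.2284 → 22.84%.

22.84%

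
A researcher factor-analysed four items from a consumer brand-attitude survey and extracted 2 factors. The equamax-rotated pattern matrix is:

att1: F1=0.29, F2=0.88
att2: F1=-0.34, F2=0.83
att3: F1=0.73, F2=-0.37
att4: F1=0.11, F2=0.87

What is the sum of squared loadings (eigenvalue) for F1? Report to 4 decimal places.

SS loadings for F1 = 0.29² + (-0.34)² + 0.73² + 0.11² = 0.0841 + 0.1156 + 0.5329 + 0.0121 = 0.7447

0.7447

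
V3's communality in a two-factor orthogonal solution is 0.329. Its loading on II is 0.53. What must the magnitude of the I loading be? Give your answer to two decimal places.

Under orthogonal rotation h² = Σλ², so λ_I² = h² − (0.2809) = 0.329 − 0.2809 = 0.0481.
|λ| = √0.0481 = 0.2193.

0.22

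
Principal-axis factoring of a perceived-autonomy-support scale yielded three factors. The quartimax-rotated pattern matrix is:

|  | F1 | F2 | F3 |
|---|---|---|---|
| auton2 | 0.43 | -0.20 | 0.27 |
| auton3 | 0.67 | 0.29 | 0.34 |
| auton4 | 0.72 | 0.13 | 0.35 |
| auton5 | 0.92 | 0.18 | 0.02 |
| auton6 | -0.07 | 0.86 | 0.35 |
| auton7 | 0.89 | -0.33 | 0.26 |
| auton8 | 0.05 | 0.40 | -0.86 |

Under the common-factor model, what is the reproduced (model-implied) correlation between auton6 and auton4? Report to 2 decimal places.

0.18

r̂ = Σ λ_i·λ_j across factors = (-0.07)(0.72) + (0.86)(0.13) + (0.35)(0.35)
  = -0.0504 +0.1118 +0.1225 = 0.1839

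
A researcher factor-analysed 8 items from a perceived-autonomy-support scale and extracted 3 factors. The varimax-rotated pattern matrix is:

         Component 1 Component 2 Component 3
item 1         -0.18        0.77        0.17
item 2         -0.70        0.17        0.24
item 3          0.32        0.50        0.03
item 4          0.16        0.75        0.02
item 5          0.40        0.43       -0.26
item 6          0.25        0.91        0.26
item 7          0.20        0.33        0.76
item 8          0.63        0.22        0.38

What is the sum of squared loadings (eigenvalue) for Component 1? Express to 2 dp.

1.31

SS loadings for Component 1 = (-0.18)² + (-0.70)² + 0.32² + 0.16² + 0.40² + 0.25² + 0.20² + 0.63² = 0.0324 + 0.4900 + 0.1024 + 0.0256 + 0.1600 + 0.0625 + 0.0400 + 0.3969 = 1.3098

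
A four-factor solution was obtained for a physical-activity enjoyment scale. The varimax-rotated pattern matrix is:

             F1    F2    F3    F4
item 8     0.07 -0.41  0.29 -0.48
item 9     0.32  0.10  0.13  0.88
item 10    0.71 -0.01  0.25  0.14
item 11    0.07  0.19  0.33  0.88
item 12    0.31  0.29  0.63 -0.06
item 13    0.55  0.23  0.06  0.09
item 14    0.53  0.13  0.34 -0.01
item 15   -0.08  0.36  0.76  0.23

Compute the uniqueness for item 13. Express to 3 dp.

0.633

h² = 0.55² + 0.23² + 0.06² + 0.09² = 0.3025 + 0.0529 + 0.0036 + 0.0081 = 0.3671
Uniqueness u² = 1 − h² = 1 − 0.3671 = 0.6329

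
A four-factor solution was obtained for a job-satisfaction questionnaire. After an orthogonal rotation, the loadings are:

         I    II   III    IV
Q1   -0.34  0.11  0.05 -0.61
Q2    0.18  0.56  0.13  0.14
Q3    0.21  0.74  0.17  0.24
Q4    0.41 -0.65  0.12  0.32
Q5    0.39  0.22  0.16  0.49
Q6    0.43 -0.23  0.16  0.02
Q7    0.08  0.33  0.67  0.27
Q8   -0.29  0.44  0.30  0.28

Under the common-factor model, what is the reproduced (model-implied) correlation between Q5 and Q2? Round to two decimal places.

0.28

r̂ = Σ λ_i·λ_j across factors = (0.39)(0.18) + (0.22)(0.56) + (0.16)(0.13) + (0.49)(0.14)
  = +0.0702 +0.1232 +0.0208 +0.0686 = 0.2828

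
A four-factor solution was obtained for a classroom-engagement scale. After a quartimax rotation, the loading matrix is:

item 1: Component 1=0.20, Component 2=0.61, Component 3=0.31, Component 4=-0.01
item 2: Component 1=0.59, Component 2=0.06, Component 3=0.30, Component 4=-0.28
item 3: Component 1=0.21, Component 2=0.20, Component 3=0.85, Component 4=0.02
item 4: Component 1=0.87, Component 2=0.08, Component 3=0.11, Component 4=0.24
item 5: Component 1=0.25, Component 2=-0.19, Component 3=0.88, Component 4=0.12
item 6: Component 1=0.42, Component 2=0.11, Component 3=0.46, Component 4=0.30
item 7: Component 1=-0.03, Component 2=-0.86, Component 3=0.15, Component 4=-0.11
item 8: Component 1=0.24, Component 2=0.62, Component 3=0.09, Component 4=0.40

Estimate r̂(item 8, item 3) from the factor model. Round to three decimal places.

0.259

r̂ = Σ λ_i·λ_j across factors = (0.24)(0.21) + (0.62)(0.20) + (0.09)(0.85) + (0.40)(0.02)
  = +0.0504 +0.1240 +0.0765 +0.0080 = 0.2589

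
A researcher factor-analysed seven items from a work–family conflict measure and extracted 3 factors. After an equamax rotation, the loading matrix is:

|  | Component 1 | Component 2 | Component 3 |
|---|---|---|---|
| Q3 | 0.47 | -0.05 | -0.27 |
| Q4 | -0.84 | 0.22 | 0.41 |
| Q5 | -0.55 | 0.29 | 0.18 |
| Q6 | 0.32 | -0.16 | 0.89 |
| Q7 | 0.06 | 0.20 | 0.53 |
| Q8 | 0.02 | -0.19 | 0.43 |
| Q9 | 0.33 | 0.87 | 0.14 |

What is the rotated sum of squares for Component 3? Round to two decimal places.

1.55

SS loadings for Component 3 = (-0.27)² + 0.41² + 0.18² + 0.89² + 0.53² + 0.43² + 0.14² = 0.0729 + 0.1681 + 0.0324 + 0.7921 + 0.2809 + 0.1849 + 0.0196 = 1.5509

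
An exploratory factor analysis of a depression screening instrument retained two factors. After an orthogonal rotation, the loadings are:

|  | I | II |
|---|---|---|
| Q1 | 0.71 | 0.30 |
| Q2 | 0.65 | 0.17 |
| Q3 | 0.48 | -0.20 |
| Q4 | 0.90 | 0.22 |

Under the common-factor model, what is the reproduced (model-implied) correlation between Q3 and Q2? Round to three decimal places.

r̂ = Σ λ_i·λ_j across factors = (0.48)(0.65) + (-0.20)(0.17)
  = +0.3120 -0.0340 = 0.2780

0.278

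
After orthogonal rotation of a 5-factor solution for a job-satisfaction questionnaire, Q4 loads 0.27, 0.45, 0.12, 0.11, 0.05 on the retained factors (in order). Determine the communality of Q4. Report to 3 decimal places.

0.304

h² = 0.27² + 0.45² + 0.12² + 0.11² + 0.05² = 0.0729 + 0.2025 + 0.0144 + 0.0121 + 0.0025 = 0.3044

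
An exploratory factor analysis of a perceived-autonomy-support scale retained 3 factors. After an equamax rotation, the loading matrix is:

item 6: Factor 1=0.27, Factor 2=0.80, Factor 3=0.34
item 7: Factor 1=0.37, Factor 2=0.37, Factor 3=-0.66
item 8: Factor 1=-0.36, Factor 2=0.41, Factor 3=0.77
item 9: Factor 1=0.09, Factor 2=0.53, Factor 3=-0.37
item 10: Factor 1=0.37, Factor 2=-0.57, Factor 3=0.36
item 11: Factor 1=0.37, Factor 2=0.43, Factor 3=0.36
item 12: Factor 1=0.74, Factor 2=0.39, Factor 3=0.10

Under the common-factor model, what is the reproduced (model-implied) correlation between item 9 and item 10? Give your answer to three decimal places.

r̂ = Σ λ_i·λ_j across factors = (0.09)(0.37) + (0.53)(-0.57) + (-0.37)(0.36)
  = +0.0333 -0.3021 -0.1332 = -0.4020

-0.402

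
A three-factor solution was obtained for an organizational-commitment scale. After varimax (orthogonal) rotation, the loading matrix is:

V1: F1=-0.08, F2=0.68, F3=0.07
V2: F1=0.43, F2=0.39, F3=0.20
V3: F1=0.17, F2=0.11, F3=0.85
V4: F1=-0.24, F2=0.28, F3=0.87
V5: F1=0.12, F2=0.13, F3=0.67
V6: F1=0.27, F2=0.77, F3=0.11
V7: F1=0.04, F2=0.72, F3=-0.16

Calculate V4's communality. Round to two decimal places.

h² = (-0.24)² + 0.28² + 0.87² = 0.0576 + 0.0784 + 0.7569 = 0.8929

0.89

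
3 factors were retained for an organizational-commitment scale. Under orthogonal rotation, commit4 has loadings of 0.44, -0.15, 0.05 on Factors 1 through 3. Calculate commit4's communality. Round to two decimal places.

0.22

h² = 0.44² + (-0.15)² + 0.05² = 0.1936 + 0.0225 + 0.0025 = 0.2186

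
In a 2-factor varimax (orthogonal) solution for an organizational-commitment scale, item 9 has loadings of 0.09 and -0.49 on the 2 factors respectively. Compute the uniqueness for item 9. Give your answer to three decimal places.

0.752

h² = 0.09² + (-0.49)² = 0.0081 + 0.2401 = 0.2482
Uniqueness u² = 1 − h² = 1 − 0.2482 = 0.7518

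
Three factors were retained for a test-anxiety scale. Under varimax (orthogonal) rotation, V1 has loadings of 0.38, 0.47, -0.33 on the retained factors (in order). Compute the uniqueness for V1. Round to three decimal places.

h² = 0.38² + 0.47² + (-0.33)² = 0.1444 + 0.2209 + 0.1089 = 0.4742
Uniqueness u² = 1 − h² = 1 − 0.4742 = 0.5258

0.526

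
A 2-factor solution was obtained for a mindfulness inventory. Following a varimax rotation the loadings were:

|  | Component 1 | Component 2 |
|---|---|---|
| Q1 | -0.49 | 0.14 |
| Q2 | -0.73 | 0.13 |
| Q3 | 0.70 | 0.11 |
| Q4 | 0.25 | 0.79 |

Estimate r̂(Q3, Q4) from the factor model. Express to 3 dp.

0.262

r̂ = Σ λ_i·λ_j across factors = (0.70)(0.25) + (0.11)(0.79)
  = +0.1750 +0.0869 = 0.2619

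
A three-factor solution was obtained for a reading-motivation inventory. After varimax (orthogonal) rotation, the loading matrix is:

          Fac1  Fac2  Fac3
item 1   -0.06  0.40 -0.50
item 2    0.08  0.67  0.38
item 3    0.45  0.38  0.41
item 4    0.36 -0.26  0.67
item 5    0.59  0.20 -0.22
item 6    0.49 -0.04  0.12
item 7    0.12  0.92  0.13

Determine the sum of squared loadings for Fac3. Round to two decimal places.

1.09

SS loadings for Fac3 = (-0.50)² + 0.38² + 0.41² + 0.67² + (-0.22)² + 0.12² + 0.13² = 0.2500 + 0.1444 + 0.1681 + 0.4489 + 0.0484 + 0.0144 + 0.0169 = 1.0911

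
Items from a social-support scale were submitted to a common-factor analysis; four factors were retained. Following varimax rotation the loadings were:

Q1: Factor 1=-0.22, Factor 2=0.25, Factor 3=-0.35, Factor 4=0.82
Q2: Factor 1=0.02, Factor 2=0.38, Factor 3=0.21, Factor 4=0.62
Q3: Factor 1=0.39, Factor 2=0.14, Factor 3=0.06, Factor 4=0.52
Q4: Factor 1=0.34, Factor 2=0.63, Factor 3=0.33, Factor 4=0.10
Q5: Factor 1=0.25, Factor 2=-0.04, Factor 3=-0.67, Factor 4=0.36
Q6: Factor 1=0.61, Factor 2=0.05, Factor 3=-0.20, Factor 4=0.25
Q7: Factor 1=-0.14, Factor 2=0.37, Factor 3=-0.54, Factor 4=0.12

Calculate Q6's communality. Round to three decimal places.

h² = 0.61² + 0.05² + (-0.20)² + 0.25² = 0.3721 + 0.0025 + 0.0400 + 0.0625 = 0.4771

0.477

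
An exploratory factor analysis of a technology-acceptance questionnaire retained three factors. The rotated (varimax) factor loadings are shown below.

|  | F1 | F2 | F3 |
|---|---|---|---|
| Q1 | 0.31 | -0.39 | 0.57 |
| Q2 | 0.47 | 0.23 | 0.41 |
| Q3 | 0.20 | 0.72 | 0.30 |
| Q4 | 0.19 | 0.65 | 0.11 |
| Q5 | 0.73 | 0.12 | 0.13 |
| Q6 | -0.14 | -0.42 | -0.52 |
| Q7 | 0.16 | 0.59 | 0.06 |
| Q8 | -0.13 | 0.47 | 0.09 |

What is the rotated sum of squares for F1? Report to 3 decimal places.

SS loadings for F1 = 0.31² + 0.47² + 0.20² + 0.19² + 0.73² + (-0.14)² + 0.16² + (-0.13)² = 0.0961 + 0.2209 + 0.0400 + 0.0361 + 0.5329 + 0.0196 + 0.0256 + 0.0169 = 0.9881

0.988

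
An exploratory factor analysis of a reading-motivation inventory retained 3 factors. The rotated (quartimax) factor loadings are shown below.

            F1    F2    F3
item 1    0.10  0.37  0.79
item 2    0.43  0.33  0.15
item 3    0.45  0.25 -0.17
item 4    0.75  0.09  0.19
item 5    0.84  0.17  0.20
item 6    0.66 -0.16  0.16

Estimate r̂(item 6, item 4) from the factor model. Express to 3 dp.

r̂ = Σ λ_i·λ_j across factors = (0.66)(0.75) + (-0.16)(0.09) + (0.16)(0.19)
  = +0.4950 -0.0144 +0.0304 = 0.5110

0.511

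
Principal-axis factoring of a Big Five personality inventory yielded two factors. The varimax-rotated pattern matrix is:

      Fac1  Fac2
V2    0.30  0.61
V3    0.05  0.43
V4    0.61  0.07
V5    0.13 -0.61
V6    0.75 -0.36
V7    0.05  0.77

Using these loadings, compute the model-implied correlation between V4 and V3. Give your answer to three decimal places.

0.061

r̂ = Σ λ_i·λ_j across factors = (0.61)(0.05) + (0.07)(0.43)
  = +0.0305 +0.0301 = 0.0606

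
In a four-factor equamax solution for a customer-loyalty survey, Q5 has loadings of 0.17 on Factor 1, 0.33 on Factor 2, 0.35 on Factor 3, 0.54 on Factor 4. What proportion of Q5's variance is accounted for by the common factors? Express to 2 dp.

h² = 0.17² + 0.33² + 0.35² + 0.54² = 0.0289 + 0.1089 + 0.1225 + 0.2916 = 0.5519

0.55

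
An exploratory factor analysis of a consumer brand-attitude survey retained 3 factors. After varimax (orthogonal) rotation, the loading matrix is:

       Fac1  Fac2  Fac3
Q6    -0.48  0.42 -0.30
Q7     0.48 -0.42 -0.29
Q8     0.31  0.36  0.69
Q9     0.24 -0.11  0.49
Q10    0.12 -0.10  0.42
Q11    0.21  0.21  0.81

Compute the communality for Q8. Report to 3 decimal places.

0.702

h² = 0.31² + 0.36² + 0.69² = 0.0961 + 0.1296 + 0.4761 = 0.7018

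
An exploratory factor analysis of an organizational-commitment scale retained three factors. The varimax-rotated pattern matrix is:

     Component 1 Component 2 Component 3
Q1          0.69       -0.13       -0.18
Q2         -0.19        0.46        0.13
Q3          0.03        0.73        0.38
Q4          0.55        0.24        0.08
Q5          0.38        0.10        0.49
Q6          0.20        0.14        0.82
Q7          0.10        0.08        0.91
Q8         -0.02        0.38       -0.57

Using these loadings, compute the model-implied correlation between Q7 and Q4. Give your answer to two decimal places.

r̂ = Σ λ_i·λ_j across factors = (0.10)(0.55) + (0.08)(0.24) + (0.91)(0.08)
  = +0.0550 +0.0192 +0.0728 = 0.1470

0.15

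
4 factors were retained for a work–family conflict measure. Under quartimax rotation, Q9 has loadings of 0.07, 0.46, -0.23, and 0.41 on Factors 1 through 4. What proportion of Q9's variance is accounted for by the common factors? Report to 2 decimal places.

h² = 0.07² + 0.46² + (-0.23)² + 0.41² = 0.0049 + 0.2116 + 0.0529 + 0.1681 = 0.4375

0.44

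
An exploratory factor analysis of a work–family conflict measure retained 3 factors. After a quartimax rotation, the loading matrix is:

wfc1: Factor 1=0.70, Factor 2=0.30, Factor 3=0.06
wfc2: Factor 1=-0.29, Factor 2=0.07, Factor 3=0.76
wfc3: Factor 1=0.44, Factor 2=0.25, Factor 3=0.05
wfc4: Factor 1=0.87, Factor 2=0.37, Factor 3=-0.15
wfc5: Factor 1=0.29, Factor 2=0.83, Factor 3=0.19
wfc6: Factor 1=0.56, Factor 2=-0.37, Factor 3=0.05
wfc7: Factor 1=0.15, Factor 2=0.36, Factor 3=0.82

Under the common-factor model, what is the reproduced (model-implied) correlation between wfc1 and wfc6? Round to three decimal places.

r̂ = Σ λ_i·λ_j across factors = (0.70)(0.56) + (0.30)(-0.37) + (0.06)(0.05)
  = +0.3920 -0.1110 +0.0030 = 0.2840

0.284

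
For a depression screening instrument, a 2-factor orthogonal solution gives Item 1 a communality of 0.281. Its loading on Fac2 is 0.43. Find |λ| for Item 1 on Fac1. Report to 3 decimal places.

0.310

Under orthogonal rotation h² = Σλ², so λ_Fac1² = h² − (0.1849) = 0.281 − 0.1849 = 0.0961.
|λ| = √0.0961 = 0.3100.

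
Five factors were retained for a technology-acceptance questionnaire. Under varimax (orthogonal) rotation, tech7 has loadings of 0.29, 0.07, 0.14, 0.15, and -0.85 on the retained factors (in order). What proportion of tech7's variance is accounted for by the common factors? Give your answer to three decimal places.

h² = 0.29² + 0.07² + 0.14² + 0.15² + (-0.85)² = 0.0841 + 0.0049 + 0.0196 + 0.0225 + 0.7225 = 0.8536

0.854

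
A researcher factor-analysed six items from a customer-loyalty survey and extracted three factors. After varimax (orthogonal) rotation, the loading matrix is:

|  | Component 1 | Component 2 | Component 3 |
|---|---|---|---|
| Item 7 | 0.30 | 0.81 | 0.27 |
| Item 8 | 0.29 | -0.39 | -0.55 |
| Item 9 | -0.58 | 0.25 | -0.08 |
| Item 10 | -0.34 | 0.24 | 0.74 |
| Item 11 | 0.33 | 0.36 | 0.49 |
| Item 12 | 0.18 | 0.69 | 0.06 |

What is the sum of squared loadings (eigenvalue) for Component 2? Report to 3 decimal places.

1.534

SS loadings for Component 2 = 0.81² + (-0.39)² + 0.25² + 0.24² + 0.36² + 0.69² = 0.6561 + 0.1521 + 0.0625 + 0.0576 + 0.1296 + 0.4761 = 1.5340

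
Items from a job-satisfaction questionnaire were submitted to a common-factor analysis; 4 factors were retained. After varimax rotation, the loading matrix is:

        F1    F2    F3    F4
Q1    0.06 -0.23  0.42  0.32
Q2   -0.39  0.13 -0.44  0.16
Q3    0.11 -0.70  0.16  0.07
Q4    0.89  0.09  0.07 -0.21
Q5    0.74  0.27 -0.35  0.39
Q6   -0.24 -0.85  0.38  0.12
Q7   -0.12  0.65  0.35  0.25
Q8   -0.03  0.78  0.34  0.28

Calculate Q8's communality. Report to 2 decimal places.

0.80

h² = (-0.03)² + 0.78² + 0.34² + 0.28² = 0.0009 + 0.6084 + 0.1156 + 0.0784 = 0.8033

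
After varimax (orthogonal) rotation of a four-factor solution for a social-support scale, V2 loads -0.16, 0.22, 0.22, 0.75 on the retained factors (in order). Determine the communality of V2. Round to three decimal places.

0.685

h² = (-0.16)² + 0.22² + 0.22² + 0.75² = 0.0256 + 0.0484 + 0.0484 + 0.5625 = 0.6849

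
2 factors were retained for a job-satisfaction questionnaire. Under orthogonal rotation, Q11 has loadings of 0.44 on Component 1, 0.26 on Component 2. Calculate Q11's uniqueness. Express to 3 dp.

0.739

h² = 0.44² + 0.26² = 0.1936 + 0.0676 = 0.2612
Uniqueness u² = 1 − h² = 1 − 0.2612 = 0.7388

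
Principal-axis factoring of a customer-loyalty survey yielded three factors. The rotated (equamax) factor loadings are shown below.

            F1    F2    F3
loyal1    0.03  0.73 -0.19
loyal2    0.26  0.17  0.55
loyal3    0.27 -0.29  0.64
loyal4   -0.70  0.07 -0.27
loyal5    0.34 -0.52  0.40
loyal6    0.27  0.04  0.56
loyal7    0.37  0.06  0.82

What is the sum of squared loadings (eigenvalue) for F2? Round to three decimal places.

SS loadings for F2 = 0.73² + 0.17² + (-0.29)² + 0.07² + (-0.52)² + 0.04² + 0.06² = 0.5329 + 0.0289 + 0.0841 + 0.0049 + 0.2704 + 0.0016 + 0.0036 = 0.9264

0.926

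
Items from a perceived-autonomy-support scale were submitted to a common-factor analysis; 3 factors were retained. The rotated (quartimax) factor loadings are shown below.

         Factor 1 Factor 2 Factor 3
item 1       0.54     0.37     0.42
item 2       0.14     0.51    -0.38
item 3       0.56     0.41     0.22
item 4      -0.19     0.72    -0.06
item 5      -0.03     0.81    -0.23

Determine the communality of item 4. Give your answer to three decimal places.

h² = (-0.19)² + 0.72² + (-0.06)² = 0.0361 + 0.5184 + 0.0036 = 0.5581

0.558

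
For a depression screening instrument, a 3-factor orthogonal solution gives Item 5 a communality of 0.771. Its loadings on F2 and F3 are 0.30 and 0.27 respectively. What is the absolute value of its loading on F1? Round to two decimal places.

Under orthogonal rotation h² = Σλ², so λ_F1² = h² − (0.1629) = 0.771 − 0.1629 = 0.6081.
|λ| = √0.6081 = 0.7798.

0.78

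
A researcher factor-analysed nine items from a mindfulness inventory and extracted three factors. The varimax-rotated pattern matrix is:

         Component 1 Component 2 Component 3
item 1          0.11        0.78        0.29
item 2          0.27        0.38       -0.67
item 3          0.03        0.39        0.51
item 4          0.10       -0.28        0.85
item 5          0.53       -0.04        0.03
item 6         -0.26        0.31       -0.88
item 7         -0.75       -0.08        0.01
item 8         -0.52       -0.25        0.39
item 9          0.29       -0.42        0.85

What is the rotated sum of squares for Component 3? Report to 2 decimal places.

SS loadings for Component 3 = 0.29² + (-0.67)² + 0.51² + 0.85² + 0.03² + (-0.88)² + 0.01² + 0.39² + 0.85² = 0.0841 + 0.4489 + 0.2601 + 0.7225 + 0.0009 + 0.7744 + 0.0001 + 0.1521 + 0.7225 = 3.1656

3.17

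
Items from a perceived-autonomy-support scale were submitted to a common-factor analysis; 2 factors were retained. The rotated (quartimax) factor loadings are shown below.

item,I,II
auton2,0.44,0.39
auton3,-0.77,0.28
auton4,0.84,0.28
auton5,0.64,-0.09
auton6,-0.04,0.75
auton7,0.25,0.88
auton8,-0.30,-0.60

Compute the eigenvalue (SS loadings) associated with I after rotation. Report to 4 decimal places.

SS loadings for I = 0.44² + (-0.77)² + 0.84² + 0.64² + (-0.04)² + 0.25² + (-0.30)² = 0.1936 + 0.5929 + 0.7056 + 0.4096 + 0.0016 + 0.0625 + 0.0900 = 2.0558

2.0558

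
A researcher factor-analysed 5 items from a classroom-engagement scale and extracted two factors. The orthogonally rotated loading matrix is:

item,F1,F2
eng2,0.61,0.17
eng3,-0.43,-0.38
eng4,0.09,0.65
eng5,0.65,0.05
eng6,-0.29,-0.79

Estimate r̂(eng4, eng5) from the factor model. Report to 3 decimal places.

0.091

r̂ = Σ λ_i·λ_j across factors = (0.09)(0.65) + (0.65)(0.05)
  = +0.0585 +0.0325 = 0.0910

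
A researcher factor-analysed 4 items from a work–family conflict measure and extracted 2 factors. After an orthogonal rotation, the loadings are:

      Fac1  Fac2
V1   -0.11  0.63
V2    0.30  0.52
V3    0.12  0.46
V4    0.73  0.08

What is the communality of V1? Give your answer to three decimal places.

h² = (-0.11)² + 0.63² = 0.0121 + 0.3969 = 0.4090

0.409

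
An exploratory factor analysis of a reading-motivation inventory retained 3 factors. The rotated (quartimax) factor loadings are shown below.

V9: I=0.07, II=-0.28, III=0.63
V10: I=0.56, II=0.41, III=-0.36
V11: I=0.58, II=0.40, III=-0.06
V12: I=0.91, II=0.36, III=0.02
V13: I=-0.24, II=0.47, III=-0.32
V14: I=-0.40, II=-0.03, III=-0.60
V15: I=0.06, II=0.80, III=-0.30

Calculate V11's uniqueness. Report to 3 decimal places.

0.500

h² = 0.58² + 0.40² + (-0.06)² = 0.3364 + 0.1600 + 0.0036 = 0.5000
Uniqueness u² = 1 − h² = 1 − 0.5000 = 0.5000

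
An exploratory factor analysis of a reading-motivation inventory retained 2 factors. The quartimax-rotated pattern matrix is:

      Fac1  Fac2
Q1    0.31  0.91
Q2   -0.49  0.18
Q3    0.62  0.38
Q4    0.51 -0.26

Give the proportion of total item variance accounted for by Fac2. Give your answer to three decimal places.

0.268

SS loadings for Fac2 = 0.91² + 0.18² + 0.38² + (-0.26)² = 1.0725
Proportion of variance = 1.0725 / 4 = 0.2681.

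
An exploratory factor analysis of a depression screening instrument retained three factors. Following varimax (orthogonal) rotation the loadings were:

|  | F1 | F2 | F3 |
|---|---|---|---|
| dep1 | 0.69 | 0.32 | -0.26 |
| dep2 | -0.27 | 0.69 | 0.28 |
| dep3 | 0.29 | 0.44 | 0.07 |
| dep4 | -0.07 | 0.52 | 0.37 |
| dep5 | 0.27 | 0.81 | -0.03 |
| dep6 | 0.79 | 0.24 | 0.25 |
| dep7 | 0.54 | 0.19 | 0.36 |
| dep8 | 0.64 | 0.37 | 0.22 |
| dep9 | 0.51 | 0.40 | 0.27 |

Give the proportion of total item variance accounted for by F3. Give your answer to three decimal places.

0.067

SS loadings for F3 = (-0.26)² + 0.28² + 0.07² + 0.37² + (-0.03)² + 0.25² + 0.36² + 0.22² + 0.27² = 0.6021
Proportion of variance = 0.6021 / 9 = 0.0669.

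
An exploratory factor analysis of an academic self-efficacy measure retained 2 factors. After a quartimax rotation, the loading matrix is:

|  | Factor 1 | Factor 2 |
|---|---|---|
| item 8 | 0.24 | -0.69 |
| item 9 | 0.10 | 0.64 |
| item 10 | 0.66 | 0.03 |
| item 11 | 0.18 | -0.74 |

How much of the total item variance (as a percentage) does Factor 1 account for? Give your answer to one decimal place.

13.4%

SS loadings for Factor 1 = 0.24² + 0.10² + 0.66² + 0.18² = 0.5356
With 4 standardized items, total variance = 4. Proportion = 0.5356/4 = 0.1339 → 13.39%.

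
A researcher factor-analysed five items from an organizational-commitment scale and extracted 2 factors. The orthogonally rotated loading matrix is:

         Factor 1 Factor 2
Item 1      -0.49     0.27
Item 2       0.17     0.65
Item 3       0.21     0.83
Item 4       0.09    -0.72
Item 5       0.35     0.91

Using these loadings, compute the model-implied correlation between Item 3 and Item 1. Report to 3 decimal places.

r̂ = Σ λ_i·λ_j across factors = (0.21)(-0.49) + (0.83)(0.27)
  = -0.1029 +0.2241 = 0.1212

0.121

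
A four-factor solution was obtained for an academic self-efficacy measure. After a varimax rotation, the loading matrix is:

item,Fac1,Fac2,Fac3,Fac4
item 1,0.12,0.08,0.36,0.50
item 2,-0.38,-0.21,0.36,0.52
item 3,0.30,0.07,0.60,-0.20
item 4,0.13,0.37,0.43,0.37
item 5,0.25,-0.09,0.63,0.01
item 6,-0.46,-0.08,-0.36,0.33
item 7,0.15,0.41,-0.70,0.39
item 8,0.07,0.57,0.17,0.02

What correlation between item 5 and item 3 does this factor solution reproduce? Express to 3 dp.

r̂ = Σ λ_i·λ_j across factors = (0.25)(0.30) + (-0.09)(0.07) + (0.63)(0.60) + (0.01)(-0.20)
  = +0.0750 -0.0063 +0.3780 -0.0020 = 0.4447

0.445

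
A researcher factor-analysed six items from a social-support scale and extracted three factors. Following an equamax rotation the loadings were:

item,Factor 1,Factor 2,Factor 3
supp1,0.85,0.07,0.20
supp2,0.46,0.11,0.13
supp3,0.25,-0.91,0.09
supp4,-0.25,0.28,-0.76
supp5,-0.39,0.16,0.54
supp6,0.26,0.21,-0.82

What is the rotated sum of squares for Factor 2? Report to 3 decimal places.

SS loadings for Factor 2 = 0.07² + 0.11² + (-0.91)² + 0.28² + 0.16² + 0.21² = 0.0049 + 0.0121 + 0.8281 + 0.0784 + 0.0256 + 0.0441 = 0.9932

0.993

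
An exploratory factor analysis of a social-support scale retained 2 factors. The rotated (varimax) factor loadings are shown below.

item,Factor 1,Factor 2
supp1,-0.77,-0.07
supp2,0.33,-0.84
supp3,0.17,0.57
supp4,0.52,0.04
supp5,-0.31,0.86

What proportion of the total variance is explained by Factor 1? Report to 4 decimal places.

SS loadings for Factor 1 = (-0.77)² + 0.33² + 0.17² + 0.52² + (-0.31)² = 1.0972
Proportion of variance = 1.0972 / 5 = 0.2194.

0.2194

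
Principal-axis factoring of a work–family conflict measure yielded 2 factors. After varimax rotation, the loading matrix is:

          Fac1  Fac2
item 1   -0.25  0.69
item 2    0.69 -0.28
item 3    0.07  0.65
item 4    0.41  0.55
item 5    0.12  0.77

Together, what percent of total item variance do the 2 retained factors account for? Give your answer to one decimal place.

52.0%

Communalities: 0.5386, 0.5545, 0.4274, 0.4706, 0.6073; Σh² = 2.5984.
Total variance with 5 standardized items is 5, so the solution explains 2.5984/5 = 0.5197 = 51.97%.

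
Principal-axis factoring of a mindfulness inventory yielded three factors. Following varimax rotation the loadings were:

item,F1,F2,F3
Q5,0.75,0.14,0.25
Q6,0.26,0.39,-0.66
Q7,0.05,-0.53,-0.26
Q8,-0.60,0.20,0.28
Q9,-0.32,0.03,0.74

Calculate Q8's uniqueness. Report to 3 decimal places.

0.522

h² = (-0.60)² + 0.20² + 0.28² = 0.3600 + 0.0400 + 0.0784 = 0.4784
Uniqueness u² = 1 − h² = 1 − 0.4784 = 0.5216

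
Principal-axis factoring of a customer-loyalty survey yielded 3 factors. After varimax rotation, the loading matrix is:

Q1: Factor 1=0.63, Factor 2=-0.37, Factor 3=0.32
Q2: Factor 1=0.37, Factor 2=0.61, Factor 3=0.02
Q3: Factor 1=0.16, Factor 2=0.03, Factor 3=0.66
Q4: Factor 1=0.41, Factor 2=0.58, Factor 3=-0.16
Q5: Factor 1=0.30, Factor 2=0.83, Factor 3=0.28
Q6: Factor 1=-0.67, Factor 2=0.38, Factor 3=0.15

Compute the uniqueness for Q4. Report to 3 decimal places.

h² = 0.41² + 0.58² + (-0.16)² = 0.1681 + 0.3364 + 0.0256 = 0.5301
Uniqueness u² = 1 − h² = 1 − 0.5301 = 0.4699

0.470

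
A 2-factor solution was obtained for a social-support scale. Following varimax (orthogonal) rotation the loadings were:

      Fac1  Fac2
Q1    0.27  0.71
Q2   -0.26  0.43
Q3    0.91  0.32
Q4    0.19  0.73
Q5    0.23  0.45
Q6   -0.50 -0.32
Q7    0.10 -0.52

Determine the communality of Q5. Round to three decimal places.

h² = 0.23² + 0.45² = 0.0529 + 0.2025 = 0.2554

0.255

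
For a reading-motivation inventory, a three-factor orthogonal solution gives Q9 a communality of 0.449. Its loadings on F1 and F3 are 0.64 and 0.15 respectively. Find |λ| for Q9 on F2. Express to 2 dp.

0.13

Under orthogonal rotation h² = Σλ², so λ_F2² = h² − (0.4321) = 0.449 − 0.4321 = 0.0169.
|λ| = √0.0169 = 0.1300.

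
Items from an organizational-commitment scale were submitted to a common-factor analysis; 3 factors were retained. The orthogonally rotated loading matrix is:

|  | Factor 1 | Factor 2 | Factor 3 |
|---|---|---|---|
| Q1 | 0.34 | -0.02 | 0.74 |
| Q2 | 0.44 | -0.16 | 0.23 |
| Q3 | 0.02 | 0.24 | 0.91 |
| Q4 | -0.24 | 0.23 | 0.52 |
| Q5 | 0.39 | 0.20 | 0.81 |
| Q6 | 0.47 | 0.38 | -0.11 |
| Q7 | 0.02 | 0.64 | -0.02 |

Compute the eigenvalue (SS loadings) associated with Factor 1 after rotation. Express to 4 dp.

0.7406

SS loadings for Factor 1 = 0.34² + 0.44² + 0.02² + (-0.24)² + 0.39² + 0.47² + 0.02² = 0.1156 + 0.1936 + 0.0004 + 0.0576 + 0.1521 + 0.2209 + 0.0004 = 0.7406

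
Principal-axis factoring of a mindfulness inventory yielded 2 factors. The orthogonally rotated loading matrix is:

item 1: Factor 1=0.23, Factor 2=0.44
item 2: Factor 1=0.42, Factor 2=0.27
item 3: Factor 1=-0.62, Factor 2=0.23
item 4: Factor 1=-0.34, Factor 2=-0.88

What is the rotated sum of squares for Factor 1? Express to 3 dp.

SS loadings for Factor 1 = 0.23² + 0.42² + (-0.62)² + (-0.34)² = 0.0529 + 0.1764 + 0.3844 + 0.1156 = 0.7293

0.729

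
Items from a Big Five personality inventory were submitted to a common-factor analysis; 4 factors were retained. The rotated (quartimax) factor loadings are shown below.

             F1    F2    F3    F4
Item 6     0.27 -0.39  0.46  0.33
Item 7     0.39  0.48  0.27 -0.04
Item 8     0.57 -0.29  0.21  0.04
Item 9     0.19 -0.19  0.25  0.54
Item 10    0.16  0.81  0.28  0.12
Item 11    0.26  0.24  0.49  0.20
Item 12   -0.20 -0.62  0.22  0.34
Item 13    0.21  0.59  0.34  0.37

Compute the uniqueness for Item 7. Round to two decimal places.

h² = 0.39² + 0.48² + 0.27² + (-0.04)² = 0.1521 + 0.2304 + 0.0729 + 0.0016 = 0.4570
Uniqueness u² = 1 − h² = 1 − 0.4570 = 0.5430

0.54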